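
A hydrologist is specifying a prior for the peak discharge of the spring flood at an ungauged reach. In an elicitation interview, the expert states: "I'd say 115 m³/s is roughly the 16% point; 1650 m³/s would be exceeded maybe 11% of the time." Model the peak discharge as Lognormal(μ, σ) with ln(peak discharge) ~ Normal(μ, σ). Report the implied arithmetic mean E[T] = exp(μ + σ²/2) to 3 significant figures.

E[T] ≈ 778 m³/s

If T ~ Lognormal(μ,σ) then ln T ~ Normal(μ,σ), so the p-quantile of ln T is μ + z_p·σ.
ln(115) = 4.745 and ln(1650) = 7.409; z_{0.16} = -0.9945, z_{0.89} = 1.227.
σ = (7.409 − 4.745)/(1.227 − (-0.9945)) = 1.199.
μ = 4.745 − (-0.9945)·1.199 = 5.938.
E[T] = exp(μ + σ²/2) = exp(5.938 + 0.7191) = 778 m³/s.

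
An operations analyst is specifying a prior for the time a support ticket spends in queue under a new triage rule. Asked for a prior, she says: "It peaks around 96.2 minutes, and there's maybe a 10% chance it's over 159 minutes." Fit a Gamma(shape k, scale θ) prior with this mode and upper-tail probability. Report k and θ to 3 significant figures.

Gamma(k,θ) with k>1 has mode (k−1)θ, so θ = 96.2/(k−1).
Need P(X < 159) = 0.9 with θ tied to k this way. Start at k = 2, θ = 96.2: P(X<159) ≈ 0.492.
Too low — raise k to concentrate. Iterating converges to k ≈ 8.47.
Then θ = 96.2/(8.47−1) ≈ 12.9.

k ≈ 8.47, θ ≈ 12.9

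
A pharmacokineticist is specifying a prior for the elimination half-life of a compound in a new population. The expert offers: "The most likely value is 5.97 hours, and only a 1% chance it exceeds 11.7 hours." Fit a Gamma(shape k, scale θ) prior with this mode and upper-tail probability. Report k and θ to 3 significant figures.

Gamma(k,θ) with k>1 has mode (k−1)θ, so θ = 5.97/(k−1).
Need P(X < 11.7) = 0.99 with θ tied to k this way. Start at k = 2, θ = 5.97: P(X<11.7) ≈ 0.583.
Too low — raise k to concentrate. Iterating converges to k ≈ 11.9.
Then θ = 5.97/(11.9−1) ≈ 0.548.

k ≈ 11.9, θ ≈ 0.548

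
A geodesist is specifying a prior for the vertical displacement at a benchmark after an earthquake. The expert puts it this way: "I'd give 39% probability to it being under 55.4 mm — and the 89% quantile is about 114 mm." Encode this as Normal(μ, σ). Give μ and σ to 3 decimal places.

μ = 66.270, σ = 38.915

The p-quantile of Normal(μ,σ) is μ + z_p·σ, with z_{0.39} = -0.2793 and z_{0.89} = 1.227.
Eliminate σ: μ = (z₂·x₁ − z₁·x₂)/(z₂ − z₁) = (1.227·55.4 − (-0.2793)·114)/1.506 = 66.270.
Then σ = (x₂ − x₁)/(z₂ − z₁) = (114 − 55.4)/1.506 = 38.915.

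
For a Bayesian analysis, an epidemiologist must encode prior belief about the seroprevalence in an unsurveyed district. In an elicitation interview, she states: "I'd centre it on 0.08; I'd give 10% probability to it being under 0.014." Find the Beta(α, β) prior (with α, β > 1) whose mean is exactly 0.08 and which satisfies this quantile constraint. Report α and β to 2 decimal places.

With mean 0.08 fixed, write α = 0.08s, β = 0.92s where s = α+β.
Need P(θ < 0.014) = 0.1 under Beta(0.08s, 0.92s). Normal approximation: (q−m)/√(m(1−m)/s) ≈ z_{0.1} = -1.28, so s ≈ 0.08·0.92·(-1.28)²/(0.014−0.08)² = 27.7.
At s = 27.7: P(θ<0.014) ≈ 0.034. Adjusting to match 0.1 gives s ≈ 16.44.
So α = 0.08·16.44 ≈ 1.31, β = 0.92·16.44 ≈ 15.12.

α ≈ 1.31, β ≈ 15.12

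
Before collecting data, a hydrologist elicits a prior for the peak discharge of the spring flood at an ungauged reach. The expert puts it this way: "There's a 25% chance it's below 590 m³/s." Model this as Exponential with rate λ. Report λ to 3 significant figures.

P(T < 590.0) = 1 − e^(−λ·590.0) = 0.25, so λ = −ln(1−0.25)/590.0 = −ln(0.75)/590.0 = 0.000488.

λ ≈ 0.000488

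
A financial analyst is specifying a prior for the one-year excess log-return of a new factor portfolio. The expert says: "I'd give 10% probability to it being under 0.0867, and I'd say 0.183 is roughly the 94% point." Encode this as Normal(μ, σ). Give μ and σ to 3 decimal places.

μ = 0.130, σ = 0.034

For Normal(μ,σ), the p-quantile is μ + z_p·σ. Here z_{0.1} = -1.282, z_{0.94} = 1.555.
So 0.0867 = μ − 1.282σ and 0.183 = μ + 1.555σ.
Subtracting: σ = (0.183 − 0.0867)/(1.555 − (-1.282)) = 0.034.
Then μ = 0.0867 − (-1.282)·0.034 = 0.130.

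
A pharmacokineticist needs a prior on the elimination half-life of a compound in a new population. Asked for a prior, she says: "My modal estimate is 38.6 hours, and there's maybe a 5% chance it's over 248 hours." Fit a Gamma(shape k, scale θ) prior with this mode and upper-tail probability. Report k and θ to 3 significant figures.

k ≈ 1.65, θ ≈ 59.6

Gamma(k,θ) with k>1 has mode (k−1)θ, so θ = 38.6/(k−1).
Need P(X < 248) = 0.95 with θ tied to k this way. Start at k = 2, θ = 38.6: P(X<248) ≈ 0.988.
Too high — lower k to spread out. Iterating converges to k ≈ 1.65.
Then θ = 38.6/(1.65−1) ≈ 59.6.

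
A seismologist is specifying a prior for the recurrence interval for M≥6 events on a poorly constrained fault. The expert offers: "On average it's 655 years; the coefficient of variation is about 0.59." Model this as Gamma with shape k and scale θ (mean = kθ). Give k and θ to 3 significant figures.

k ≈ 2.87, θ ≈ 228

For Gamma(k, scale θ): mean = kθ, variance = kθ², so CV = 1/√k.
CV = 0.59, hence k = 1/CV² = 2.87.
Then θ = mean/k = 655/2.87 = 228.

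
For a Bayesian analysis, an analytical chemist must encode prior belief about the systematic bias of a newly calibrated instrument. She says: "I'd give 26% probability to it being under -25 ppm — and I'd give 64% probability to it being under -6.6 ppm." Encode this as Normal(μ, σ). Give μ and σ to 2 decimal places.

For Normal(μ,σ), the p-quantile is μ + z_p·σ. Here z_{0.26} = -0.6433, z_{0.64} = 0.3585.
So -25 = μ − 0.6433σ and -6.6 = μ + 0.3585σ.
Subtracting: σ = (-6.6 − -25)/(0.3585 − (-0.6433)) = 18.37.
Then μ = -25 − (-0.6433)·18.37 = -13.18.

μ = -13.18, σ = 18.37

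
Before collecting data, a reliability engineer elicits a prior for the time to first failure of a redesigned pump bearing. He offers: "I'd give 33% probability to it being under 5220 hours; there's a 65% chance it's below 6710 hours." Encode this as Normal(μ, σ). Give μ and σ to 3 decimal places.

μ = 6014.285, σ = 1805.549

The p-quantile of Normal(μ,σ) is μ + z_p·σ, with z_{0.33} = -0.4399 and z_{0.65} = 0.3853.
Eliminate σ: μ = (z₂·x₁ − z₁·x₂)/(z₂ − z₁) = (0.3853·5220 − (-0.4399)·6710)/0.8252 = 6014.285.
Then σ = (x₂ − x₁)/(z₂ − z₁) = (6710 − 5220)/0.8252 = 1805.549.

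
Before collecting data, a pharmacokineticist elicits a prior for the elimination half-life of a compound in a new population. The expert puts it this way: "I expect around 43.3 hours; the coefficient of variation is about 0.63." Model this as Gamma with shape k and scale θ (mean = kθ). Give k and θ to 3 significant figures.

For Gamma(k, scale θ): mean = kθ, variance = kθ², so CV = 1/√k.
CV = 0.63, hence k = 1/CV² = 2.52.
Then θ = mean/k = 43.3/2.52 = 17.2.

k ≈ 2.52, θ ≈ 17.2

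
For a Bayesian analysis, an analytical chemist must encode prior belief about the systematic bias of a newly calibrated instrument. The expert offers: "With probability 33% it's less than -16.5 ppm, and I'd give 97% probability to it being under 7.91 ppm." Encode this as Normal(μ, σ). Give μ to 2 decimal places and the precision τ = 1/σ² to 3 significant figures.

μ = -11.87, τ = 0.00904

For Normal(μ,σ), the p-quantile is μ + z_p·σ. Here z_{0.33} = -0.4399, z_{0.97} = 1.881.
So -16.5 = μ − 0.4399σ and 7.91 = μ + 1.881σ.
Subtracting: σ = (7.91 − -16.5)/(1.881 − (-0.4399)) = 10.52.
Then μ = -16.5 − (-0.4399)·10.52 = -11.87.
Precision τ = 1/σ² = 1/10.52² = 0.00904.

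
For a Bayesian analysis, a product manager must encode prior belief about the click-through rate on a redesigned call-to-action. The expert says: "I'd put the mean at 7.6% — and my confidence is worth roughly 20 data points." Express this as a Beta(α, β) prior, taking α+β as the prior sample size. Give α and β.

Under the effective-sample-size interpretation, Beta(α, β) has prior mean α/(α+β) and prior sample size α+β.
So α+β = 20 and α/(α+β) = 0.076, giving α = 0.076·20 = 1.52 and β = 20 − 1.52 = 18.48.

α = 1.52, β = 18.48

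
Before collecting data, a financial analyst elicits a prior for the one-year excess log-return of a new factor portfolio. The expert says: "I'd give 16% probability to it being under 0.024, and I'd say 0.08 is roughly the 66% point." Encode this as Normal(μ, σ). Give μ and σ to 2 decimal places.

For Normal(μ,σ), the p-quantile is μ + z_p·σ. Here z_{0.16} = -0.9945, z_{0.66} = 0.4125.
So 0.024 = μ − 0.9945σ and 0.08 = μ + 0.4125σ.
Subtracting: σ = (0.08 − 0.024)/(0.4125 − (-0.9945)) = 0.04.
Then μ = 0.024 − (-0.9945)·0.04 = 0.06.

μ = 0.06, σ = 0.04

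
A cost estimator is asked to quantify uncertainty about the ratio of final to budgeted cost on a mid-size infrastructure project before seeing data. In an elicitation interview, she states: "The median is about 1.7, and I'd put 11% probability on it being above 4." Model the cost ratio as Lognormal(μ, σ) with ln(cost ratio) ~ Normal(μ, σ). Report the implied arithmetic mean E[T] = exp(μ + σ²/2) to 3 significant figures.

If T ~ Lognormal(μ,σ) then ln T ~ Normal(μ,σ), so the p-quantile of ln T is μ + z_p·σ.
ln(1.7) = 0.5306 and ln(4) = 1.386; z_{0.5} = 0, z_{0.89} = 1.227.
σ = (1.386 − 0.5306)/(1.227 − (0)) = 0.698.
μ = 0.5306 − (0)·0.698 = 0.531.
E[T] = exp(μ + σ²/2) = exp(0.531 + 0.2433) = 2.17.

E[T] ≈ 2.17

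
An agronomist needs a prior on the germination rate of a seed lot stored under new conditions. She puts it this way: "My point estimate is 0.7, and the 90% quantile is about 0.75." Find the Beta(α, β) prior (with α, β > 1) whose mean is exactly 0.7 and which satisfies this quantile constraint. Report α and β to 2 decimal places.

α ≈ 93.74, β ≈ 40.17

With mean 0.7 fixed, write α = 0.7s, β = 0.3s where s = α+β.
Need P(θ < 0.75) = 0.9 under Beta(0.7s, 0.3s). Normal approximation: (q−m)/√(m(1−m)/s) ≈ z_{0.9} = 1.28, so s ≈ 0.7·0.3·(1.28)²/(0.75−0.7)² = 138.0.
At s = 138.0: P(θ<0.75) ≈ 0.903. Adjusting to match 0.9 gives s ≈ 133.91.
So α = 0.7·133.91 ≈ 93.74, β = 0.3·133.91 ≈ 40.17.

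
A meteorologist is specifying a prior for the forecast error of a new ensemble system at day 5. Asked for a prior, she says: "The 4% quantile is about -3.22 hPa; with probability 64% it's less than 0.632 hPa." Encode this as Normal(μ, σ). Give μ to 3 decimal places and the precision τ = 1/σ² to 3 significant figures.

μ = -0.023, τ = 0.3

The p-quantile of Normal(μ,σ) is μ + z_p·σ, with z_{0.04} = -1.751 and z_{0.64} = 0.3585.
Eliminate σ: μ = (z₂·x₁ − z₁·x₂)/(z₂ − z₁) = (0.3585·-3.22 − (-1.751)·0.632)/2.109 = -0.023.
Then σ = (x₂ − x₁)/(z₂ − z₁) = (0.632 − -3.22)/2.109 = 1.826.
Precision τ = 1/σ² = 1/1.826² = 0.3.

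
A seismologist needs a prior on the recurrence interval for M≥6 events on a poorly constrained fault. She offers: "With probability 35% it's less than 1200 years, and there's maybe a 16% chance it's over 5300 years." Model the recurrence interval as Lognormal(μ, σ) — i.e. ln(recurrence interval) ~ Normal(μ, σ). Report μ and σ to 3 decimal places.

If T ~ Lognormal(μ,σ) then ln T ~ Normal(μ,σ), so the p-quantile of ln T is μ + z_p·σ.
ln(1200) = 7.09 and ln(5300) = 8.575; z_{0.35} = -0.3853, z_{0.84} = 0.9945.
σ = (8.575 − 7.09)/(0.9945 − (-0.3853)) = 1.077.
μ = 7.09 − (-0.3853)·1.077 = 7.505.

μ ≈ 7.505, σ ≈ 1.077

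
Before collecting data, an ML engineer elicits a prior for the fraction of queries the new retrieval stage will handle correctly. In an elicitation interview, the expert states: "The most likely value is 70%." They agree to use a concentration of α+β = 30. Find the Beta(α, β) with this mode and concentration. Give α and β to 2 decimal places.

α = 20.60, β = 9.40

For α,β > 1 the Beta mode is (α−1)/(α+β−2). With α+β = 30, the mode is (α−1)/28.
Set (α−1)/28 = 0.7 → α = 1 + 0.7·28 = 20.60.
β = 30 − α = 9.40.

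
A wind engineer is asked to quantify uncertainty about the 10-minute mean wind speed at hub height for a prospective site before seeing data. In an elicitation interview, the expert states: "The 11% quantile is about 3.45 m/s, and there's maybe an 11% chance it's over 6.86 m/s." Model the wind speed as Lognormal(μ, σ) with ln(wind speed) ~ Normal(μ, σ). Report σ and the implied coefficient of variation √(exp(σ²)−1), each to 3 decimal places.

σ ≈ 0.280, CV ≈ 0.286

If T ~ Lognormal(μ,σ) then ln T ~ Normal(μ,σ), so the p-quantile of ln T is μ + z_p·σ.
ln(3.45) = 1.238 and ln(6.86) = 1.926; z_{0.11} = -1.227, z_{0.89} = 1.227.
σ = (1.926 − 1.238)/(1.227 − (-1.227)) = 0.280.
μ = 1.238 − (-1.227)·0.280 = 1.582.
CV = √(exp(σ²)−1) = √(exp(0.0785)−1) = 0.286.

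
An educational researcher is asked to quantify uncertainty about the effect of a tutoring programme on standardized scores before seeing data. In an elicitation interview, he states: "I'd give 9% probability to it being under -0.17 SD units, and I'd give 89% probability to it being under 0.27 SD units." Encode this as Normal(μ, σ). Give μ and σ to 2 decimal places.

μ = 0.06, σ = 0.17

For Normal(μ,σ), the p-quantile is μ + z_p·σ. Here z_{0.09} = -1.341, z_{0.89} = 1.227.
So -0.17 = μ − 1.341σ and 0.27 = μ + 1.227σ.
Subtracting: σ = (0.27 − -0.17)/(1.227 − (-1.341)) = 0.17.
Then μ = -0.17 − (-1.341)·0.17 = 0.06.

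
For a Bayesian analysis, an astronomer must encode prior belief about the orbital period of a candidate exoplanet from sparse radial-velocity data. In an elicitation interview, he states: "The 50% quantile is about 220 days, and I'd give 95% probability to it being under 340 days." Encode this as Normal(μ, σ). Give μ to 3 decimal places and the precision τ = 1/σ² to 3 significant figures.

The p-quantile of Normal(μ,σ) is μ + z_p·σ, with z_{0.5} = 0 and z_{0.95} = 1.645.
Eliminate σ: μ = (z₂·x₁ − z₁·x₂)/(z₂ − z₁) = (1.645·220 − (0)·340)/1.645 = 220.000.
Then σ = (x₂ − x₁)/(z₂ − z₁) = (340 − 220)/1.645 = 72.955.
Precision τ = 1/σ² = 1/72.95² = 0.000188.

μ = 220.000, τ = 0.000188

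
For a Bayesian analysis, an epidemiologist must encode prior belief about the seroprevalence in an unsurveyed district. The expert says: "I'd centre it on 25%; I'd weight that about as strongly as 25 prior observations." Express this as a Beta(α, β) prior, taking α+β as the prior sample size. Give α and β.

α = 6.25, β = 18.75

Under the effective-sample-size interpretation, Beta(α, β) has prior mean α/(α+β) and prior sample size α+β.
So α+β = 25 and α/(α+β) = 0.25, giving α = 0.25·25 = 6.25 and β = 25 − 6.25 = 18.75.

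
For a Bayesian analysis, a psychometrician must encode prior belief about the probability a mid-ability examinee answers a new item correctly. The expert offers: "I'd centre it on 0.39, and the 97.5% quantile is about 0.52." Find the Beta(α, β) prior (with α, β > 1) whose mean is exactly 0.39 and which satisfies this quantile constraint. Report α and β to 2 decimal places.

α ≈ 21.78, β ≈ 34.06

With mean 0.39 fixed, write α = 0.39s, β = 0.61s where s = α+β.
Need P(θ < 0.52) = 0.975 under Beta(0.39s, 0.61s). Normal approximation: (q−m)/√(m(1−m)/s) ≈ z_{0.975} = 1.96, so s ≈ 0.39·0.61·(1.96)²/(0.52−0.39)² = 54.1.
At s = 54.1: P(θ<0.52) ≈ 0.973. Adjusting to match 0.975 gives s ≈ 55.84.
So α = 0.39·55.84 ≈ 21.78, β = 0.61·55.84 ≈ 34.06.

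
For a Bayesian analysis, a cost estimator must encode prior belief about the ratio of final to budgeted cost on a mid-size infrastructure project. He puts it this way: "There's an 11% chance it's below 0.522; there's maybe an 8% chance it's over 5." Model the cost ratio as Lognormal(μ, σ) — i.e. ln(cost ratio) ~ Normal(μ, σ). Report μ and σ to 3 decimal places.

μ ≈ 0.403, σ ≈ 0.859

If T ~ Lognormal(μ,σ) then ln T ~ Normal(μ,σ), so the p-quantile of ln T is μ + z_p·σ.
ln(0.522) = -0.6501 and ln(5) = 1.609; z_{0.11} = -1.227, z_{0.92} = 1.405.
σ = (1.609 − -0.6501)/(1.405 − (-1.227)) = 0.859.
μ = -0.6501 − (-1.227)·0.859 = 0.403.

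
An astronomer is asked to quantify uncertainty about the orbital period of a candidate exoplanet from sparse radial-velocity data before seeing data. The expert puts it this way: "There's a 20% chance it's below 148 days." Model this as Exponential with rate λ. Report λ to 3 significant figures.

P(T < 148.0) = 1 − e^(−λ·148.0) = 0.2, so λ = −ln(1−0.2)/148.0 = −ln(0.8)/148.0 = 0.00151.

λ ≈ 0.00151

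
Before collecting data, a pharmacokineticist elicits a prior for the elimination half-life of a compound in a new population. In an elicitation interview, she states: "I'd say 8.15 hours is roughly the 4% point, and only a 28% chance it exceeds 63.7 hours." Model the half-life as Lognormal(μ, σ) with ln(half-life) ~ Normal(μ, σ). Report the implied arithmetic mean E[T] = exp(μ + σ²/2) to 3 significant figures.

E[T] ≈ 56.2 hours

If T ~ Lognormal(μ,σ) then ln T ~ Normal(μ,σ), so the p-quantile of ln T is μ + z_p·σ.
ln(8.15) = 2.098 and ln(63.7) = 4.154; z_{0.04} = -1.751, z_{0.72} = 0.5828.
σ = (4.154 − 2.098)/(0.5828 − (-1.751)) = 0.881.
μ = 2.098 − (-1.751)·0.881 = 3.641.
E[T] = exp(μ + σ²/2) = exp(3.641 + 0.3882) = 56.2 hours.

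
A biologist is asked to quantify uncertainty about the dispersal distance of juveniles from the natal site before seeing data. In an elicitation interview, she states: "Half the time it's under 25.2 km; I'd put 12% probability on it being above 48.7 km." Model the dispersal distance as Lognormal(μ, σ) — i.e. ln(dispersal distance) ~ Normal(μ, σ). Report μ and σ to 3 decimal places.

If T ~ Lognormal(μ,σ) then ln T ~ Normal(μ,σ), so the p-quantile of ln T is μ + z_p·σ.
ln(25.2) = 3.227 and ln(48.7) = 3.886; z_{0.5} = 0, z_{0.88} = 1.175.
σ = (3.886 − 3.227)/(1.175 − (0)) = 0.561.
μ = 3.227 − (0)·0.561 = 3.227.

μ ≈ 3.227, σ ≈ 0.561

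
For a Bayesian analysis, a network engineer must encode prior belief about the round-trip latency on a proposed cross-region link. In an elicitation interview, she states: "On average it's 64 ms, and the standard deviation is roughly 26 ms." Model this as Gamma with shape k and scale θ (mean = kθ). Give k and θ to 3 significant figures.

k ≈ 6.06, θ ≈ 10.6

For Gamma(k, scale θ): mean = kθ, variance = kθ², so CV = 1/√k.
CV = SD/mean = 26/64 = 0.4062, hence k = 1/CV² = 6.06.
Then θ = mean/k = 64/6.06 = 10.6.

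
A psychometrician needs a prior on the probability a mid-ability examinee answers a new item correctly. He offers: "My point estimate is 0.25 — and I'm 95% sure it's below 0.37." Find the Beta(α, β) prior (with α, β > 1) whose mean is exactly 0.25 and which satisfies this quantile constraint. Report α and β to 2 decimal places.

With mean 0.25 fixed, write α = 0.25s, β = 0.75s where s = α+β.
Need P(θ < 0.37) = 0.95 under Beta(0.25s, 0.75s). Normal approximation: (q−m)/√(m(1−m)/s) ≈ z_{0.95} = 1.64, so s ≈ 0.25·0.75·(1.64)²/(0.37−0.25)² = 35.2.
At s = 35.2: P(θ<0.37) ≈ 0.942. Adjusting to match 0.95 gives s ≈ 38.82.
So α = 0.25·38.82 ≈ 9.70, β = 0.75·38.82 ≈ 29.11.

α ≈ 9.70, β ≈ 29.11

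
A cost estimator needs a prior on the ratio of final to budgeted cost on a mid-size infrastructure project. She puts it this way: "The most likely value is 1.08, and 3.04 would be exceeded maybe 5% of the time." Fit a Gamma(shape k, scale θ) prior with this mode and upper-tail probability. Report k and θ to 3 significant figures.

k ≈ 3.5, θ ≈ 0.432

Gamma(k,θ) with k>1 has mode (k−1)θ, so θ = 1.08/(k−1).
Need P(X < 3.04) = 0.95 with θ tied to k this way. Start at k = 2, θ = 1.08: P(X<3.04) ≈ 0.771.
Too low — raise k to concentrate. Iterating converges to k ≈ 3.5.
Then θ = 1.08/(3.5−1) ≈ 0.432.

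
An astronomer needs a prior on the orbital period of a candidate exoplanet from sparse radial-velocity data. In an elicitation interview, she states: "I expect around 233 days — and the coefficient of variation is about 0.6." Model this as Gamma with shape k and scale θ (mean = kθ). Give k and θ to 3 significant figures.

For Gamma(k, scale θ): mean = kθ, variance = kθ², so CV = 1/√k.
CV = 0.6, hence k = 1/CV² = 2.78.
Then θ = mean/k = 233/2.78 = 83.9.

k ≈ 2.78, θ ≈ 83.9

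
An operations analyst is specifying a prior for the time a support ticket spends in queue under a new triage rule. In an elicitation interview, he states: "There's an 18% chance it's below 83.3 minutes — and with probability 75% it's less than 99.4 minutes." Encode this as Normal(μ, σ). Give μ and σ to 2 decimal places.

μ = 92.57, σ = 10.13

For Normal(μ,σ), the p-quantile is μ + z_p·σ. Here z_{0.18} = -0.9154, z_{0.75} = 0.6745.
So 83.3 = μ − 0.9154σ and 99.4 = μ + 0.6745σ.
Subtracting: σ = (99.4 − 83.3)/(0.6745 − (-0.9154)) = 10.13.
Then μ = 83.3 − (-0.9154)·10.13 = 92.57.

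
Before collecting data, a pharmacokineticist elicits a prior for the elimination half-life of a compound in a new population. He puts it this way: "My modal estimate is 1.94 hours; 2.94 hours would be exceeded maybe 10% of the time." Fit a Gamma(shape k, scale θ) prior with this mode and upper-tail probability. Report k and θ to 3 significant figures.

k ≈ 11.8, θ ≈ 0.18

Gamma(k,θ) with k>1 has mode (k−1)θ, so θ = 1.94/(k−1).
Need P(X < 2.94) = 0.9 with θ tied to k this way. Start at k = 2, θ = 1.94: P(X<2.94) ≈ 0.447.
Too low — raise k to concentrate. Iterating converges to k ≈ 11.8.
Then θ = 1.94/(11.8−1) ≈ 0.18.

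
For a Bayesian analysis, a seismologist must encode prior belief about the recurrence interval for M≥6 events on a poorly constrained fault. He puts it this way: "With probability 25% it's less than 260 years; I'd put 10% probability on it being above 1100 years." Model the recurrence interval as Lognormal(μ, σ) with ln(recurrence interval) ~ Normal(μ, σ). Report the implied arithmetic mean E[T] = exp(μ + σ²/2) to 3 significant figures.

If T ~ Lognormal(μ,σ) then ln T ~ Normal(μ,σ), so the p-quantile of ln T is μ + z_p·σ.
ln(260) = 5.561 and ln(1100) = 7.003; z_{0.25} = -0.6745, z_{0.9} = 1.282.
σ = (7.003 − 5.561)/(1.282 − (-0.6745)) = 0.737.
μ = 5.561 − (-0.6745)·0.737 = 6.058.
E[T] = exp(μ + σ²/2) = exp(6.058 + 0.2719) = 561 years.

E[T] ≈ 561 years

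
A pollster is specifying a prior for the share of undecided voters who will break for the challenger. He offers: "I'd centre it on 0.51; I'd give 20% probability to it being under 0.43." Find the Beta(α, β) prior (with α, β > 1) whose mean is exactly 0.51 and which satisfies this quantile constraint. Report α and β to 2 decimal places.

α ≈ 14.15, β ≈ 13.60

With mean 0.51 fixed, write α = 0.51s, β = 0.49s where s = α+β.
Need P(θ < 0.43) = 0.2 under Beta(0.51s, 0.49s). Normal approximation: (q−m)/√(m(1−m)/s) ≈ z_{0.2} = -0.842, so s ≈ 0.51·0.49·(-0.842)²/(0.43−0.51)² = 27.7.
At s = 27.7: P(θ<0.43) ≈ 0.200. Adjusting to match 0.2 gives s ≈ 27.75.
So α = 0.51·27.75 ≈ 14.15, β = 0.49·27.75 ≈ 13.60.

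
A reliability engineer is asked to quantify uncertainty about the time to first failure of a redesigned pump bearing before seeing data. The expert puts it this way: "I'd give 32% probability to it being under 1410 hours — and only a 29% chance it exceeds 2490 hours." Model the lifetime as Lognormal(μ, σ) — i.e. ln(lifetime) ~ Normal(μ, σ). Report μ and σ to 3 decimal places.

μ ≈ 7.512, σ ≈ 0.557

If T ~ Lognormal(μ,σ) then ln T ~ Normal(μ,σ), so the p-quantile of ln T is μ + z_p·σ.
ln(1410) = 7.251 and ln(2490) = 7.82; z_{0.32} = -0.4677, z_{0.71} = 0.5534.
σ = (7.82 − 7.251)/(0.5534 − (-0.4677)) = 0.557.
μ = 7.251 − (-0.4677)·0.557 = 7.512.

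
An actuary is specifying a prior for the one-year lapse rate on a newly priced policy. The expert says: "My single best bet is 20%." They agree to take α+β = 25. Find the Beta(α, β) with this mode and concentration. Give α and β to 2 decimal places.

For α,β > 1 the Beta mode is (α−1)/(α+β−2). With α+β = 25, the mode is (α−1)/23.
Set (α−1)/23 = 0.2 → α = 1 + 0.2·23 = 5.60.
β = 25 − α = 19.40.

α = 5.60, β = 19.40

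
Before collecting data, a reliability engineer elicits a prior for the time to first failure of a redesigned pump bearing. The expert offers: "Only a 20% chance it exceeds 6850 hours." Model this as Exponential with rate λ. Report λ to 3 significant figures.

λ ≈ 0.000235

P(T > 6850.0) = e^(−λ·6850.0) = 0.2, so λ = −ln(0.2)/6850.0 = 0.000235.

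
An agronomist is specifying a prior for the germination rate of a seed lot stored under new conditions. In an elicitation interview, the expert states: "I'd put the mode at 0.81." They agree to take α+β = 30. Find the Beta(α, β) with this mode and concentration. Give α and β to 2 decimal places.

For α,β > 1 the Beta mode is (α−1)/(α+β−2). With α+β = 30, the mode is (α−1)/28.
Set (α−1)/28 = 0.81 → α = 1 + 0.81·28 = 23.68.
β = 30 − α = 6.32.

α = 23.68, β = 6.32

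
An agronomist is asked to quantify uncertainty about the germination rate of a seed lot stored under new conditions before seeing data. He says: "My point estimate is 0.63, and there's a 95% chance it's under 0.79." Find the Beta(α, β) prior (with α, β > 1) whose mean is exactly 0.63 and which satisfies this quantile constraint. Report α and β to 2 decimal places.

α ≈ 13.64, β ≈ 8.01

With mean 0.63 fixed, write α = 0.63s, β = 0.37s where s = α+β.
Need P(θ < 0.79) = 0.95 under Beta(0.63s, 0.37s). Normal approximation: (q−m)/√(m(1−m)/s) ≈ z_{0.95} = 1.64, so s ≈ 0.63·0.37·(1.64)²/(0.79−0.63)² = 24.6.
At s = 24.6: P(θ<0.79) ≈ 0.961. Adjusting to match 0.95 gives s ≈ 21.65.
So α = 0.63·21.65 ≈ 13.64, β = 0.37·21.65 ≈ 8.01.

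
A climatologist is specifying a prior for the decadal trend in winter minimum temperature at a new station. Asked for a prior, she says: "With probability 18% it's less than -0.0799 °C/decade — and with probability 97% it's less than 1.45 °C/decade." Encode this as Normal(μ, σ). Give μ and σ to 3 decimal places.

For Normal(μ,σ), the p-quantile is μ + z_p·σ. Here z_{0.18} = -0.9154, z_{0.97} = 1.881.
So -0.0799 = μ − 0.9154σ and 1.45 = μ + 1.881σ.
Subtracting: σ = (1.45 − -0.0799)/(1.881 − (-0.9154)) = 0.547.
Then μ = -0.0799 − (-0.9154)·0.547 = 0.421.

μ = 0.421, σ = 0.547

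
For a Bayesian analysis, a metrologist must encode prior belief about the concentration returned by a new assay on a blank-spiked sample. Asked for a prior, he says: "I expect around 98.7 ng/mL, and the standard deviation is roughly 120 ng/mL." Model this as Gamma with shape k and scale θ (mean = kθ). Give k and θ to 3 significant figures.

k ≈ 0.677, θ ≈ 146

For Gamma(k, scale θ): mean = kθ, variance = kθ², so CV = 1/√k.
CV = SD/mean = 120/98.7 = 1.216, hence k = 1/CV² = 0.677.
Then θ = mean/k = 98.7/0.677 = 146.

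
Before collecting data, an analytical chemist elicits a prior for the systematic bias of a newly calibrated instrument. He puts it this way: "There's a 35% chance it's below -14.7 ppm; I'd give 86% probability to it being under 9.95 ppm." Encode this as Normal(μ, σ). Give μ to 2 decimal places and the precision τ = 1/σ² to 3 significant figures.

The p-quantile of Normal(μ,σ) is μ + z_p·σ, with z_{0.35} = -0.3853 and z_{0.86} = 1.08.
Eliminate σ: μ = (z₂·x₁ − z₁·x₂)/(z₂ − z₁) = (1.08·-14.7 − (-0.3853)·9.95)/1.466 = -8.22.
Then σ = (x₂ − x₁)/(z₂ − z₁) = (9.95 − -14.7)/1.466 = 16.82.
Precision τ = 1/σ² = 1/16.82² = 0.00354.

μ = -8.22, τ = 0.00354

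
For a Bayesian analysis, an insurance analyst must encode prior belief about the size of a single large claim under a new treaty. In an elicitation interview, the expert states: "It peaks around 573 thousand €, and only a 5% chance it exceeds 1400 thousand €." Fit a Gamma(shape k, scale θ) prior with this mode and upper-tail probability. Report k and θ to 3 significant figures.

Gamma(k,θ) with k>1 has mode (k−1)θ, so θ = 573/(k−1).
Need P(X < 1400) = 0.95 with θ tied to k this way. Start at k = 2, θ = 573: P(X<1400) ≈ 0.701.
Too low — raise k to concentrate. Iterating converges to k ≈ 4.41.
Then θ = 573/(4.41−1) ≈ 168.

k ≈ 4.41, θ ≈ 168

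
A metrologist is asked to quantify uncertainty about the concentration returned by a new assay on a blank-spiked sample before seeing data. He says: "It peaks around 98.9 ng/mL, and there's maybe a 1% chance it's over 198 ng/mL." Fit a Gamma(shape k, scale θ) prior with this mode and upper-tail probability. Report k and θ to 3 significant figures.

Gamma(k,θ) with k>1 has mode (k−1)θ, so θ = 98.9/(k−1).
Need P(X < 198) = 0.99 with θ tied to k this way. Start at k = 2, θ = 98.9: P(X<198) ≈ 0.595.
Too low — raise k to concentrate. Iterating converges to k ≈ 11.2.
Then θ = 98.9/(11.2−1) ≈ 9.7.

k ≈ 11.2, θ ≈ 9.7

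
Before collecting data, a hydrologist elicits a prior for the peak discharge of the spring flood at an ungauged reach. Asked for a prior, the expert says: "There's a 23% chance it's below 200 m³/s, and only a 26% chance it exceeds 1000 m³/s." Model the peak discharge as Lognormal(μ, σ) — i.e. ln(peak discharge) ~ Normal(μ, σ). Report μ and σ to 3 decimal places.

μ ≈ 6.159, σ ≈ 1.164

If T ~ Lognormal(μ,σ) then ln T ~ Normal(μ,σ), so the p-quantile of ln T is μ + z_p·σ.
ln(200) = 5.298 and ln(1000) = 6.908; z_{0.23} = -0.7388, z_{0.74} = 0.6433.
σ = (6.908 − 5.298)/(0.6433 − (-0.7388)) = 1.164.
μ = 5.298 − (-0.7388)·1.164 = 6.159.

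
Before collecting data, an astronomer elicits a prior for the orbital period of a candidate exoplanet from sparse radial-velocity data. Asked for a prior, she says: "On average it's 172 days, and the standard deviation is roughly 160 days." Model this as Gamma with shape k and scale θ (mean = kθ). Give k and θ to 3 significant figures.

For Gamma(k, scale θ): mean = kθ, variance = kθ², so CV = 1/√k.
CV = SD/mean = 160/172 = 0.9302, hence k = 1/CV² = 1.16.
Then θ = mean/k = 172/1.16 = 149.

k ≈ 1.16, θ ≈ 149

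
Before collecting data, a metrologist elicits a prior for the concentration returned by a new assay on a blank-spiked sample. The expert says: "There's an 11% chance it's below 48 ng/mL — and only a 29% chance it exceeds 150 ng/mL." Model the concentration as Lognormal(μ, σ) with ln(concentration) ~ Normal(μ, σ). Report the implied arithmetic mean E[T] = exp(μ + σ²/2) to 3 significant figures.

E[T] ≈ 129 ng/mL

If T ~ Lognormal(μ,σ) then ln T ~ Normal(μ,σ), so the p-quantile of ln T is μ + z_p·σ.
ln(48) = 3.871 and ln(150) = 5.011; z_{0.11} = -1.227, z_{0.71} = 0.5534.
σ = (5.011 − 3.871)/(0.5534 − (-1.227)) = 0.640.
μ = 3.871 − (-1.227)·0.640 = 4.656.
E[T] = exp(μ + σ²/2) = exp(4.656 + 0.2049) = 129 ng/mL.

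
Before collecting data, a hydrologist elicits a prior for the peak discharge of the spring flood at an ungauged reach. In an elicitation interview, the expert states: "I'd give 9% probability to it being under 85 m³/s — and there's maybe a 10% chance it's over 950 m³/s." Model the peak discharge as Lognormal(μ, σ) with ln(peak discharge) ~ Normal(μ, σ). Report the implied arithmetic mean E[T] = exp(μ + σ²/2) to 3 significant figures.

E[T] ≈ 446 m³/s

If T ~ Lognormal(μ,σ) then ln T ~ Normal(μ,σ), so the p-quantile of ln T is μ + z_p·σ.
ln(85) = 4.443 and ln(950) = 6.856; z_{0.09} = -1.341, z_{0.9} = 1.282.
σ = (6.856 − 4.443)/(1.282 − (-1.341)) = 0.920.
μ = 4.443 − (-1.341)·0.920 = 5.677.
E[T] = exp(μ + σ²/2) = exp(5.677 + 0.4237) = 446 m³/s.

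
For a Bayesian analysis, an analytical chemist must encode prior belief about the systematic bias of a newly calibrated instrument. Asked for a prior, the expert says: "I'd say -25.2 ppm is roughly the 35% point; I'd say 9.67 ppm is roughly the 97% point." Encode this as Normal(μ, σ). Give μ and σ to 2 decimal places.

μ = -19.27, σ = 15.39

The p-quantile of Normal(μ,σ) is μ + z_p·σ, with z_{0.35} = -0.3853 and z_{0.97} = 1.881.
Eliminate σ: μ = (z₂·x₁ − z₁·x₂)/(z₂ − z₁) = (1.881·-25.2 − (-0.3853)·9.67)/2.266 = -19.27.
Then σ = (x₂ − x₁)/(z₂ − z₁) = (9.67 − -25.2)/2.266 = 15.39.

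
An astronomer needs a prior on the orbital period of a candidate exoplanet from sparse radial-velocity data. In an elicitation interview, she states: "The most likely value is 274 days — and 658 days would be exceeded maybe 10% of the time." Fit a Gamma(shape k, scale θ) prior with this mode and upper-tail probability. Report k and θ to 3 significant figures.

Gamma(k,θ) with k>1 has mode (k−1)θ, so θ = 274/(k−1).
Need P(X < 658) = 0.9 with θ tied to k this way. Start at k = 2, θ = 274: P(X<658) ≈ 0.692.
Too low — raise k to concentrate. Iterating converges to k ≈ 3.5.
Then θ = 274/(3.5−1) ≈ 109.

k ≈ 3.5, θ ≈ 109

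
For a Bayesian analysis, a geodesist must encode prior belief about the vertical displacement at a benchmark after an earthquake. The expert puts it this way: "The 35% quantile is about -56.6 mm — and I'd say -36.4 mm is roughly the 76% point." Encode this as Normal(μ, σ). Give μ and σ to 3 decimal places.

The p-quantile of Normal(μ,σ) is μ + z_p·σ, with z_{0.35} = -0.3853 and z_{0.76} = 0.7063.
Eliminate σ: μ = (z₂·x₁ − z₁·x₂)/(z₂ − z₁) = (0.7063·-56.6 − (-0.3853)·-36.4)/1.092 = -49.470.
Then σ = (x₂ − x₁)/(z₂ − z₁) = (-36.4 − -56.6)/1.092 = 18.505.

μ = -49.470, σ = 18.505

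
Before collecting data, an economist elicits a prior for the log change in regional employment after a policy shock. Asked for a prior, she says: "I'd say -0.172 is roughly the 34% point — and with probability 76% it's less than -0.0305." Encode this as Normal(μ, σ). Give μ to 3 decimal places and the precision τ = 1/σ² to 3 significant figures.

For Normal(μ,σ), the p-quantile is μ + z_p·σ. Here z_{0.34} = -0.4125, z_{0.76} = 0.7063.
So -0.172 = μ − 0.4125σ and -0.0305 = μ + 0.7063σ.
Subtracting: σ = (-0.0305 − -0.172)/(0.7063 − (-0.4125)) = 0.126.
Then μ = -0.172 − (-0.4125)·0.126 = -0.120.
Precision τ = 1/σ² = 1/0.1265² = 62.5.

μ = -0.120, τ = 62.5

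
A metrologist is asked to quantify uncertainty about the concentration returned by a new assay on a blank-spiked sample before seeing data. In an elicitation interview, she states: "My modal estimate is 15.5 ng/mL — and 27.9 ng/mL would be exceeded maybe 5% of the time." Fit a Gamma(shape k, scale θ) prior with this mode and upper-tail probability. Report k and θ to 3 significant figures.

k ≈ 9.07, θ ≈ 1.92

Gamma(k,θ) with k>1 has mode (k−1)θ, so θ = 15.5/(k−1).
Need P(X < 27.9) = 0.95 with θ tied to k this way. Start at k = 2, θ = 15.5: P(X<27.9) ≈ 0.537.
Too low — raise k to concentrate. Iterating converges to k ≈ 9.07.
Then θ = 15.5/(9.07−1) ≈ 1.92.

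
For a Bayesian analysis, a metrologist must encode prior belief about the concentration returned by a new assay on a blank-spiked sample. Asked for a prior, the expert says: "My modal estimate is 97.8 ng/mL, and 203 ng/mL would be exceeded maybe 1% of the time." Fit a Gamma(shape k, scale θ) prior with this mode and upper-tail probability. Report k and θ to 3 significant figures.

Gamma(k,θ) with k>1 has mode (k−1)θ, so θ = 97.8/(k−1).
Need P(X < 203) = 0.99 with θ tied to k this way. Start at k = 2, θ = 97.8: P(X<203) ≈ 0.614.
Too low — raise k to concentrate. Iterating converges to k ≈ 10.1.
Then θ = 97.8/(10.1−1) ≈ 10.7.

k ≈ 10.1, θ ≈ 10.7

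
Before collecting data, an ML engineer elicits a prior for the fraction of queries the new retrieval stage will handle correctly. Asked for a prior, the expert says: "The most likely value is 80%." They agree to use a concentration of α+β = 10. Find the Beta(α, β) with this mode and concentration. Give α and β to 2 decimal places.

For α,β > 1 the Beta mode is (α−1)/(α+β−2). With α+β = 10, the mode is (α−1)/8.
Set (α−1)/8 = 0.8 → α = 1 + 0.8·8 = 7.40.
β = 10 − α = 2.60.

α = 7.40, β = 2.60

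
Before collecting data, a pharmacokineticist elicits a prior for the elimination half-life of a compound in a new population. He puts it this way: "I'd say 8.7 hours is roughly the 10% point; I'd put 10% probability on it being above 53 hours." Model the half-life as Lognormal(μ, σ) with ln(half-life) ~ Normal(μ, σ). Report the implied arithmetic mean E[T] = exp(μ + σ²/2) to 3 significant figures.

E[T] ≈ 27.5 hours

If T ~ Lognormal(μ,σ) then ln T ~ Normal(μ,σ), so the p-quantile of ln T is μ + z_p·σ.
ln(8.7) = 2.163 and ln(53) = 3.97; z_{0.1} = -1.282, z_{0.9} = 1.282.
σ = (3.97 − 2.163)/(1.282 − (-1.282)) = 0.705.
μ = 2.163 − (-1.282)·0.705 = 3.067.
E[T] = exp(μ + σ²/2) = exp(3.067 + 0.2485) = 27.5 hours.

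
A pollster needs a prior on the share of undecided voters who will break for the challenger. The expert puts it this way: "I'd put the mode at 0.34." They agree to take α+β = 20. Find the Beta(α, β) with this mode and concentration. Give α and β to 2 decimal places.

For α,β > 1 the Beta mode is (α−1)/(α+β−2). With α+β = 20, the mode is (α−1)/18.
Set (α−1)/18 = 0.34 → α = 1 + 0.34·18 = 7.12.
β = 20 − α = 12.88.

α = 7.12, β = 12.88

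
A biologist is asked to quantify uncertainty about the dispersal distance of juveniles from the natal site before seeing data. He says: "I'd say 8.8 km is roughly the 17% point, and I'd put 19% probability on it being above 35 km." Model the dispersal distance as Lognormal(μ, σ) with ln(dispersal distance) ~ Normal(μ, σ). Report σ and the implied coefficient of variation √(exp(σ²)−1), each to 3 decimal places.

If T ~ Lognormal(μ,σ) then ln T ~ Normal(μ,σ), so the p-quantile of ln T is μ + z_p·σ.
ln(8.8) = 2.175 and ln(35) = 3.555; z_{0.17} = -0.9542, z_{0.81} = 0.8779.
σ = (3.555 − 2.175)/(0.8779 − (-0.9542)) = 0.754.
μ = 2.175 − (-0.9542)·0.754 = 2.894.
CV = √(exp(σ²)−1) = √(exp(0.5679)−1) = 0.874.

σ ≈ 0.754, CV ≈ 0.874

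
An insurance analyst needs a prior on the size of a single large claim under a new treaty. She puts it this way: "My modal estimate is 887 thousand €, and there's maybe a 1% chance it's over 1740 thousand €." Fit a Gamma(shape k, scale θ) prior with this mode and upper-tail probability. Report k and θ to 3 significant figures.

Gamma(k,θ) with k>1 has mode (k−1)θ, so θ = 887/(k−1).
Need P(X < 1740) = 0.99 with θ tied to k this way. Start at k = 2, θ = 887: P(X<1740) ≈ 0.584.
Too low — raise k to concentrate. Iterating converges to k ≈ 11.9.
Then θ = 887/(11.9−1) ≈ 81.7.

k ≈ 11.9, θ ≈ 81.7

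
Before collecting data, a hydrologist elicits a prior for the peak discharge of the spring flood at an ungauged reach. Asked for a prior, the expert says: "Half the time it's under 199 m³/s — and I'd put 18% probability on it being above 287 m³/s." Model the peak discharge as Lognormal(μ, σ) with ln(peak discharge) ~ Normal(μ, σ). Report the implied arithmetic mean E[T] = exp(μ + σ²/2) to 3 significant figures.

E[T] ≈ 216 m³/s

If T ~ Lognormal(μ,σ) then ln T ~ Normal(μ,σ), so the p-quantile of ln T is μ + z_p·σ.
ln(199) = 5.293 and ln(287) = 5.659; z_{0.5} = 0, z_{0.82} = 0.9154.
σ = (5.659 − 5.293)/(0.9154 − (0)) = 0.400.
μ = 5.293 − (0)·0.400 = 5.293.
E[T] = exp(μ + σ²/2) = exp(5.293 + 0.0800) = 216 m³/s.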